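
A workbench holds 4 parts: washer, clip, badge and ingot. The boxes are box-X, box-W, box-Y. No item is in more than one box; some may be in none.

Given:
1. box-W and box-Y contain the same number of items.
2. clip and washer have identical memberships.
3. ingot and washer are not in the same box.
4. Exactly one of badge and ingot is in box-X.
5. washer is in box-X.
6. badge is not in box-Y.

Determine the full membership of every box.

box-X = {badge, clip, washer}; box-W = {}; box-Y = {}

From (5): washer ∈ box-X.
From (6): badge ∉ box-Y.
(2): clip matches washer: clip ∈ box-X.
(3): ingot ∉ box-X.
(4) (exactly one): badge ∈ box-X.
Suppose ingot ∈ box-W: no assignment then satisfies all the clues, so ingot ∉ box-W.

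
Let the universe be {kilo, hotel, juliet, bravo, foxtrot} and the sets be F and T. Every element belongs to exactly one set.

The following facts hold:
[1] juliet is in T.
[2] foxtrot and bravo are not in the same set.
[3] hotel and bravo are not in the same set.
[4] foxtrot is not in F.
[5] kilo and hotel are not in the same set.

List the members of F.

F = {bravo, kilo}

From (1): juliet ∈ T.
From (4): foxtrot ∉ F.
Only one set left: foxtrot ∈ T.
(2): bravo ∉ T.
Only one set left: bravo ∈ F.
(3): hotel ∉ F.
Only one set left: hotel ∈ T.
(5): kilo ∉ T.
Only one set left: kilo ∈ F.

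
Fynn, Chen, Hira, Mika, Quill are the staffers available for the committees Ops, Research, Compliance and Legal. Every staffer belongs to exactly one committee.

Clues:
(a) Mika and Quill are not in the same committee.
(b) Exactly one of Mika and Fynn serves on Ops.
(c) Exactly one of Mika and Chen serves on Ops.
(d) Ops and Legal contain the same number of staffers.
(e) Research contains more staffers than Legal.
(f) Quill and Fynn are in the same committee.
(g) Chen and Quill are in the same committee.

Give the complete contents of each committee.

Ops = {Mika}; Research = {Chen, Fynn, Quill}; Compliance = {}; Legal = {Hira}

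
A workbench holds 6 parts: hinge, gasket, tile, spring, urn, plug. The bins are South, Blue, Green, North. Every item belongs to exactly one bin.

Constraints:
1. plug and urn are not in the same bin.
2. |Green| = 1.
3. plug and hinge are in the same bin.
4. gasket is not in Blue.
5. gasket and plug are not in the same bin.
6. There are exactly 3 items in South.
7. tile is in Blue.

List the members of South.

South = {hinge, plug, spring}

From (4): gasket ∉ Blue.
From (7): tile ∈ Blue.
Suppose hinge ∉ South: no assignment then satisfies all the clues, so hinge ∈ South.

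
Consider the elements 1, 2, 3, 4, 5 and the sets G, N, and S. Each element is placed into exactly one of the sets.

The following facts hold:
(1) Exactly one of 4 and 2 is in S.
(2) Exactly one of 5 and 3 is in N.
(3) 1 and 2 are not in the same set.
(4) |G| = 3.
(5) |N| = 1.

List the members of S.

S = {2}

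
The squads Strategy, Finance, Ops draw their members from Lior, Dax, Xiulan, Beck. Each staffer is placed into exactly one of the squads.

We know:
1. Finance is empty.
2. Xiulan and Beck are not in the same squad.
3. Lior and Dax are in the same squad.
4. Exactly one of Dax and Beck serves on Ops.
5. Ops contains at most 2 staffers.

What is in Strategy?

Strategy = {Dax, Lior, Xiulan}

(1): Finance already has 0, so the rest are out.
Suppose Lior ∉ Strategy: no assignment then satisfies all the clues, so Lior ∈ Strategy.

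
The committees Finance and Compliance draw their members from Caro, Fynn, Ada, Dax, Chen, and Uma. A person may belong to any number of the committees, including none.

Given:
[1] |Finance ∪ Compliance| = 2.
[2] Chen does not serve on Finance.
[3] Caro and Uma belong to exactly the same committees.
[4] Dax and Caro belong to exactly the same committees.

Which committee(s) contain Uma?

Uma: none

From (2): Chen ∉ Finance.
Suppose Uma ∈ Finance: no assignment then satisfies all the clues, so Uma ∉ Finance.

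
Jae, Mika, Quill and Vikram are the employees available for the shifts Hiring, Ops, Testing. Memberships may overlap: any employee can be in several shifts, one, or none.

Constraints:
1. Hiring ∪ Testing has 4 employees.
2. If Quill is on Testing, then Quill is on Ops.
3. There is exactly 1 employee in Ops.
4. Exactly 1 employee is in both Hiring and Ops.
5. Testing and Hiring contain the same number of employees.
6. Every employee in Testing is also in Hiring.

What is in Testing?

Testing = {Jae, Mika, Quill, Vikram}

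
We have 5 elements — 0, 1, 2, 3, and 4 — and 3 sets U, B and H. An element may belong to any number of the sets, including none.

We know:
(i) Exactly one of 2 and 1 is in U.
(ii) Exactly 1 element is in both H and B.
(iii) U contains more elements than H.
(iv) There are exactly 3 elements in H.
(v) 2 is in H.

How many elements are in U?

4

From (v): 2 ∈ H.
Suppose 0 ∉ U: no assignment then satisfies all the clues, so 0 ∈ U.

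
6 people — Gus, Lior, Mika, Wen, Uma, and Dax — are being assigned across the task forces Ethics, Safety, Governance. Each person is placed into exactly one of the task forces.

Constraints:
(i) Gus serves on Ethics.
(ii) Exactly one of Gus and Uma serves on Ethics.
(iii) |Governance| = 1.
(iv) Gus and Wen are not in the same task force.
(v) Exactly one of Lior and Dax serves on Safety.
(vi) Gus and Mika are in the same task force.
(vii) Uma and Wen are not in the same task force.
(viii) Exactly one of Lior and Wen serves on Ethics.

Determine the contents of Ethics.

From (i): Gus ∈ Ethics.
(ii) (exactly one): Uma ∉ Ethics.
(iv): Wen ∉ Ethics.
(vi): Mika matches Gus: Mika ∈ Ethics.
(viii) (exactly one): Lior ∈ Ethics.
(v) (exactly one): Dax ∈ Safety.

Ethics = {Gus, Lior, Mika}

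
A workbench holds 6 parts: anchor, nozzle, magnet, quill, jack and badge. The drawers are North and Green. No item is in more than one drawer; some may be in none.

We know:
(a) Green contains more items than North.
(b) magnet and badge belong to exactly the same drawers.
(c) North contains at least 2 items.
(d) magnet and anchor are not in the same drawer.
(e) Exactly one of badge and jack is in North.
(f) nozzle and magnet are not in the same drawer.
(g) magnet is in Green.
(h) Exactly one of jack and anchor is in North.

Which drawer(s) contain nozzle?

nozzle: North

From (g): magnet ∈ Green.
(b): badge matches magnet: badge ∉ North.
(b): badge matches magnet: badge ∈ Green.
(d): anchor ∉ Green.
(e) (exactly one): jack ∈ North.
(f): nozzle ∉ Green.
(h) (exactly one): anchor ∉ North.
Suppose nozzle ∉ North: no assignment then satisfies all the clues, so nozzle ∈ North.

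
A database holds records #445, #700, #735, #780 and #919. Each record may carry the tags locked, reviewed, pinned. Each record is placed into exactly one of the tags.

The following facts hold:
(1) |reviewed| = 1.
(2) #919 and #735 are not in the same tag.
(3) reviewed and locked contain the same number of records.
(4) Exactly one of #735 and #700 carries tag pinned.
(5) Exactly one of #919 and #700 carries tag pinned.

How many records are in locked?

1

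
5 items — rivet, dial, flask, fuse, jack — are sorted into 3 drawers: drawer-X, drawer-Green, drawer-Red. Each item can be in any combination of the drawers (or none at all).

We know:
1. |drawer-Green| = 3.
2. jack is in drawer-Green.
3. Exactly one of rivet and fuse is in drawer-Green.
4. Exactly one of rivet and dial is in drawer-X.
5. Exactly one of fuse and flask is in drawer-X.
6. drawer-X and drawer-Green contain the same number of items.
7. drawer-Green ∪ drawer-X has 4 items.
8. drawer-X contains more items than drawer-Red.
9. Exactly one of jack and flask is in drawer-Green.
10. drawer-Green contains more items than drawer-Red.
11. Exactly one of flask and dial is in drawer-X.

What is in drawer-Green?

From (2): jack ∈ drawer-Green.
(9) (exactly one): flask ∉ drawer-Green.
Suppose rivet ∉ drawer-Green: no assignment then satisfies all the clues, so rivet ∈ drawer-Green.

drawer-Green = {dial, jack, rivet}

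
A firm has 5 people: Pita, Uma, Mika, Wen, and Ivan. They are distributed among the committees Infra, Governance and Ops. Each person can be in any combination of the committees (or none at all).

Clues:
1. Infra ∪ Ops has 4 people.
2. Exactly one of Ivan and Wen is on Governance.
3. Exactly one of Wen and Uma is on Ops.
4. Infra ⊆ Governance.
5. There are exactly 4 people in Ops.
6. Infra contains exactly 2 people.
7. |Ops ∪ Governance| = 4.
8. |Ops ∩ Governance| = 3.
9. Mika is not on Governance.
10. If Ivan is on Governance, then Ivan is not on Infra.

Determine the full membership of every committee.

Infra = {Pita, Uma}; Governance = {Ivan, Pita, Uma}; Ops = {Ivan, Mika, Pita, Uma}

From (9): Mika ∉ Governance.
(4) contrapositive: Mika ∉ Infra.
Suppose Pita ∉ Infra: no assignment then satisfies all the clues, so Pita ∈ Infra.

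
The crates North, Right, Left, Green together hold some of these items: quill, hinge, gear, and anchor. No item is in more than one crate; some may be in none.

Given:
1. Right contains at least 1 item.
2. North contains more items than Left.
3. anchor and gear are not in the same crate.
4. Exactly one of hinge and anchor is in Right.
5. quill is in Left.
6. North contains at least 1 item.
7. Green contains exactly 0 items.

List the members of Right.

Right = {anchor}

From (5): quill ∈ Left.
(7): Green already has 0, so the rest are out.
Suppose hinge ∈ Right: no assignment then satisfies all the clues, so hinge ∉ Right.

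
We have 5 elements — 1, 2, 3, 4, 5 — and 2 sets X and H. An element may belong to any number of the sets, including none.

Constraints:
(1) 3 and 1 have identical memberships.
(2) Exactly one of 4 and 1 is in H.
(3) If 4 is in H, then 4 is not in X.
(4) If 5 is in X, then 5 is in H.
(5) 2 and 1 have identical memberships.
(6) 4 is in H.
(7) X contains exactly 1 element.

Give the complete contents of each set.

X = {5}; H = {4, 5}

From (6): 4 ∈ H.
(2) (exactly one): 1 ∉ H.
(3): 4 ∉ X.
(5): 2 matches 1: 2 ∉ H.
(1): 3 matches 1: 3 ∉ H.
Suppose 1 ∈ X: no assignment then satisfies all the clues, so 1 ∉ X.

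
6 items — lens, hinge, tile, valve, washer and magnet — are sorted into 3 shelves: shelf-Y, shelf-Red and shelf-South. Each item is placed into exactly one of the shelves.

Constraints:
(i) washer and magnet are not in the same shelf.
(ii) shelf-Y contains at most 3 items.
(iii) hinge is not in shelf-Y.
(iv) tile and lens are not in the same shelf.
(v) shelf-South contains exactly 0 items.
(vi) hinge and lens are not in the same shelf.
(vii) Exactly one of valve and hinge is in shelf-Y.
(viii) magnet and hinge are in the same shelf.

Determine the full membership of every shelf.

shelf-Y = {lens, valve, washer}; shelf-Red = {hinge, magnet, tile}; shelf-South = {}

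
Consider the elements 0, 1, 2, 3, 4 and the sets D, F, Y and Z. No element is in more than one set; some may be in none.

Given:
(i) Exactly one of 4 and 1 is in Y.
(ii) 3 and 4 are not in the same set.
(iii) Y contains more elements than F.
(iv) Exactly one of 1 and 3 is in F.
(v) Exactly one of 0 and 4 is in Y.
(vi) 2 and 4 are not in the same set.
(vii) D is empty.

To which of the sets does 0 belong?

0: Y

(vii): D already has 0, so the rest are out.
Suppose 0 ∈ F: no assignment then satisfies all the clues, so 0 ∉ F.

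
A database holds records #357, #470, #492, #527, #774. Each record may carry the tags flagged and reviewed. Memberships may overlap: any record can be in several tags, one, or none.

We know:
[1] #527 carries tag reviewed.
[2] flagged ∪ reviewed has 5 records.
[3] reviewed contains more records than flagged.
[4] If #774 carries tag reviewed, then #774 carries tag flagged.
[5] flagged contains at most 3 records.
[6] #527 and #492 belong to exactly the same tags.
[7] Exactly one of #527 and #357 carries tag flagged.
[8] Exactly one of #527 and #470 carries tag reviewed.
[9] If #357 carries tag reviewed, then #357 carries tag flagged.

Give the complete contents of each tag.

From (1): #527 ∈ reviewed.
(6): #492 matches #527: #492 ∈ reviewed.
(8) (exactly one): #470 ∉ reviewed.
Suppose #357 ∉ flagged: no assignment then satisfies all the clues, so #357 ∈ flagged.

flagged = {#357, #470, #774}; reviewed = {#357, #492, #527, #774}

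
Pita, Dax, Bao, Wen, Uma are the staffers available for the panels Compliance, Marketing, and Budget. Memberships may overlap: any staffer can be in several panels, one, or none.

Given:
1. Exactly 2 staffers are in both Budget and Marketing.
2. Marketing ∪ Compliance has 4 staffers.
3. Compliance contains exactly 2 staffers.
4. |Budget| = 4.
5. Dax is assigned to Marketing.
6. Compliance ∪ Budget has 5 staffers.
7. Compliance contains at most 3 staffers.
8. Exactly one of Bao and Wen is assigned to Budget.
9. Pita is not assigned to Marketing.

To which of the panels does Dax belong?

Dax: Budget, Marketing

From (5): Dax ∈ Marketing.
From (9): Pita ∉ Marketing.
Suppose Dax ∈ Compliance: no assignment then satisfies all the clues, so Dax ∉ Compliance.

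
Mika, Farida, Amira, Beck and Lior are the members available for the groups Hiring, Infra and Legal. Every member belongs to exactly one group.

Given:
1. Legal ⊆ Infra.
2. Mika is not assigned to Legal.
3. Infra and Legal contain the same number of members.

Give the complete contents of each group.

Hiring = {Amira, Beck, Farida, Lior, Mika}; Infra = {}; Legal = {}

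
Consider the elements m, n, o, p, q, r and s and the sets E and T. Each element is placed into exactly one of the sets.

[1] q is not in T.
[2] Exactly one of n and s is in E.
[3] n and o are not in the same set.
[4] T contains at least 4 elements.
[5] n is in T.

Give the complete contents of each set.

E = {o, q, s}; T = {m, n, p, r}

From (1): q ∉ T.
From (5): n ∈ T.
(2) (exactly one): s ∈ E.
(3): o ∉ T.
(4): only 4 candidates remain for T, so all are in.
Only one set left: o ∈ E.
Only one set left: q ∈ E.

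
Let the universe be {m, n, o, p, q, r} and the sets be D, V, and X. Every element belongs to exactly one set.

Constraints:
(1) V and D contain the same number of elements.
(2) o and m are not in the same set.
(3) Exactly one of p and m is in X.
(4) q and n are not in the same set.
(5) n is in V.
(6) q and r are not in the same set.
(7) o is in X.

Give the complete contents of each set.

D = {m, q}; V = {n, r}; X = {o, p}

From (5): n ∈ V.
From (7): o ∈ X.
(2): m ∉ X.
(3) (exactly one): p ∈ X.
(4): q ∉ V.
Suppose m ∉ D: no assignment then satisfies all the clues, so m ∈ D.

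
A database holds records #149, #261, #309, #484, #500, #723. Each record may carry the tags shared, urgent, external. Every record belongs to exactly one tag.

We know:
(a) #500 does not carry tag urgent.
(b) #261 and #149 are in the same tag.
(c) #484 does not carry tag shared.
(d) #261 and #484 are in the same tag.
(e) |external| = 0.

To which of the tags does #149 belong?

#149: urgent

From (a): #500 ∉ urgent.
From (c): #484 ∉ shared.
(d): #261 matches #484: #261 ∉ shared.
(e): external already has 0, so the rest are out.
Only one tag left: #261 ∈ urgent.
Only one tag left: #484 ∈ urgent.
Only one tag left: #500 ∈ shared.
(b): #149 matches #261: #149 ∉ shared.
(b): #149 matches #261: #149 ∈ urgent.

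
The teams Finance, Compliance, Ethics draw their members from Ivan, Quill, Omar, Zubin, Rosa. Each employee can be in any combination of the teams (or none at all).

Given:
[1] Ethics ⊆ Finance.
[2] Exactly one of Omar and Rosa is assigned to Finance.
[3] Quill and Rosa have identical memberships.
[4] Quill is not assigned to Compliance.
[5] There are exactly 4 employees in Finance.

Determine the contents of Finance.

Finance = {Ivan, Quill, Rosa, Zubin}

From (4): Quill ∉ Compliance.
(3): Rosa matches Quill: Rosa ∉ Compliance.
Suppose Ivan ∉ Finance: no assignment then satisfies all the clues, so Ivan ∈ Finance.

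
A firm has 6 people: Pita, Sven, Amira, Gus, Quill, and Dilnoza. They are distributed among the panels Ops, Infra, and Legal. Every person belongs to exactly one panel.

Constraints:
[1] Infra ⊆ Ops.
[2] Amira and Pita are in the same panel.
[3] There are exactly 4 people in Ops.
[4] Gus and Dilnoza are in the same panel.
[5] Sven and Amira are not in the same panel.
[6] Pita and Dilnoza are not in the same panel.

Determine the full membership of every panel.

Ops = {Dilnoza, Gus, Quill, Sven}; Infra = {}; Legal = {Amira, Pita}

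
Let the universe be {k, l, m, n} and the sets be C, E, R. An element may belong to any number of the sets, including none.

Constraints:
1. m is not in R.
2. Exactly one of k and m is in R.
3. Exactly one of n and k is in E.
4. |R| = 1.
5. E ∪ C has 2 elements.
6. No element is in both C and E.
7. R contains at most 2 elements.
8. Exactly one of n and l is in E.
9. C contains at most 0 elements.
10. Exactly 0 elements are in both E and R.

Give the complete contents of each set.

C = {}; E = {m, n}; R = {k}

From (1): m ∉ R.
(2) (exactly one): k ∈ R.
(4): R already has 1, so the rest are out.
(9): C already has 0, so the rest are out.
Suppose k ∈ E: no assignment then satisfies all the clues, so k ∉ E.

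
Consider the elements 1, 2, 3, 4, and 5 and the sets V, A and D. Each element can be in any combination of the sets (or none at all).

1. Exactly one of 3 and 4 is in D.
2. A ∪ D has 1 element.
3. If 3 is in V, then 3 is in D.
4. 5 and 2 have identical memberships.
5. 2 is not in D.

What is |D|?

1

From (5): 2 ∉ D.
(4): 5 matches 2: 5 ∉ D.
Suppose 1 ∈ A: no assignment then satisfies all the clues, so 1 ∉ A.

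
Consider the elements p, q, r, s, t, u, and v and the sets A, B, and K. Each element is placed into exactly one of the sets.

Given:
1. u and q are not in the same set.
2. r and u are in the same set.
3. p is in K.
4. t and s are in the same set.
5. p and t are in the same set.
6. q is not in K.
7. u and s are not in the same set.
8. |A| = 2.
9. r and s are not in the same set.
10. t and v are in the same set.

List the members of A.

A = {r, u}

From (3): p ∈ K.
From (6): q ∉ K.
(5): t matches p: t ∉ A.
(5): t matches p: t ∉ B.
(5): t matches p: t ∈ K.
(10): v matches t: v ∉ A.
(10): v matches t: v ∉ B.
(10): v matches t: v ∈ K.
(4): s matches t: s ∉ A.
(4): s matches t: s ∉ B.
(4): s matches t: s ∈ K.
Suppose q ∈ A: no assignment then satisfies all the clues, so q ∉ A.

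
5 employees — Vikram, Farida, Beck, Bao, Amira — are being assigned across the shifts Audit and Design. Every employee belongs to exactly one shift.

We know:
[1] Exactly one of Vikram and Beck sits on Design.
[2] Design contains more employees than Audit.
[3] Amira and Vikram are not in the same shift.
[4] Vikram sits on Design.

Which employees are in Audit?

Audit = {Amira, Beck}

From (4): Vikram ∈ Design.
(1) (exactly one): Beck ∉ Design.
(3): Amira ∉ Design.
Only one shift left: Beck ∈ Audit.
Only one shift left: Amira ∈ Audit.
Suppose Farida ∈ Audit: no assignment then satisfies all the clues, so Farida ∉ Audit.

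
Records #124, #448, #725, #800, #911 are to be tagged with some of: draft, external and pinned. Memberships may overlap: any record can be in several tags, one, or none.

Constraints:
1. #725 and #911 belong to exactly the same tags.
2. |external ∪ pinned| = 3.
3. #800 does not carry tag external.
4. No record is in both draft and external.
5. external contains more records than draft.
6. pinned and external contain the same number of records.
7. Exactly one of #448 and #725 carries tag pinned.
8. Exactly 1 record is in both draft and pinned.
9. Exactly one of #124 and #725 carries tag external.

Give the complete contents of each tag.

draft = {#800}; external = {#124, #448}; pinned = {#448, #800}

From (3): #800 ∉ external.
Suppose #124 ∈ draft: no assignment then satisfies all the clues, so #124 ∉ draft.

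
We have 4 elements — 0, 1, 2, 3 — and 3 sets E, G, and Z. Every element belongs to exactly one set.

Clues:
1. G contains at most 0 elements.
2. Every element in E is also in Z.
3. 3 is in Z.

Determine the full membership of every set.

E = {}; G = {}; Z = {0, 1, 2, 3}

From (3): 3 ∈ Z.
(1): G already has 0, so the rest are out.
Suppose 0 ∈ E: no assignment then satisfies all the clues, so 0 ∉ E.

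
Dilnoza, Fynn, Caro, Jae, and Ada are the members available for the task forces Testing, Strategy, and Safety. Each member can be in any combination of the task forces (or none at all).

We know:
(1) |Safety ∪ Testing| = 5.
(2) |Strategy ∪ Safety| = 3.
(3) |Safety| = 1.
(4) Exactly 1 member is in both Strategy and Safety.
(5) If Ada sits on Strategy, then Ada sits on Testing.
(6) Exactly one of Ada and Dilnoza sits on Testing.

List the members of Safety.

Safety = {Dilnoza}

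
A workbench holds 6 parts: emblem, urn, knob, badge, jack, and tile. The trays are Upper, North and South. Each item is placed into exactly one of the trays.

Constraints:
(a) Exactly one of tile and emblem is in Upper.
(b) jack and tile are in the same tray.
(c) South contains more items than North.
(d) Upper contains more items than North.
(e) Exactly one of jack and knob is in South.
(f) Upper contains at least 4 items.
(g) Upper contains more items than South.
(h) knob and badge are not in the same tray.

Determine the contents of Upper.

Upper = {badge, jack, tile, urn}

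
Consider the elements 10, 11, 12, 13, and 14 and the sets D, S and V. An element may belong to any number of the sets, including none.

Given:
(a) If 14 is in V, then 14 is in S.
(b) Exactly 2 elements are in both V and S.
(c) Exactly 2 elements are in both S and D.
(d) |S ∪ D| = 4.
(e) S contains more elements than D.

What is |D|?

2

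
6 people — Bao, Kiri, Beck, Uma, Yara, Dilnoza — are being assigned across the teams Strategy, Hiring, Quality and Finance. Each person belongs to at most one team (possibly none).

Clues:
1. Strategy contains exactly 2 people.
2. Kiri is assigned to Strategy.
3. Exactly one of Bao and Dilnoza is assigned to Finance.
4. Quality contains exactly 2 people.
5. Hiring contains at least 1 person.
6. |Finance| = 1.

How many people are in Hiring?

1

From (2): Kiri ∈ Strategy.
Suppose Beck ∈ Finance: no assignment then satisfies all the clues, so Beck ∉ Finance.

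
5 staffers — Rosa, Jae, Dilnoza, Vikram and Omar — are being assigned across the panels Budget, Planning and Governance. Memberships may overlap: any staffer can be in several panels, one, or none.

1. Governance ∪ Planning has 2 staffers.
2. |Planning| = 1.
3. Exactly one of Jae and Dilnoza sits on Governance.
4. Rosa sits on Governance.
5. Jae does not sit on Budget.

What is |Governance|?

2

From (4): Rosa ∈ Governance.
From (5): Jae ∉ Budget.
Suppose Vikram ∈ Planning: no assignment then satisfies all the clues, so Vikram ∉ Planning.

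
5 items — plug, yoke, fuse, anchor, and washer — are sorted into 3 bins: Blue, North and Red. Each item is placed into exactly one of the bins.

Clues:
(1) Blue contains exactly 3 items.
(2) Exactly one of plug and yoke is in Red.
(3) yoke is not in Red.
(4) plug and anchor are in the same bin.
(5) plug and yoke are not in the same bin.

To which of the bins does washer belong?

washer: Blue

From (3): yoke ∉ Red.
(2) (exactly one): plug ∈ Red.
(4): anchor matches plug: anchor ∉ Blue.
(4): anchor matches plug: anchor ∉ North.
(4): anchor matches plug: anchor ∈ Red.
(1): only 3 candidates remain for Blue, so all are in.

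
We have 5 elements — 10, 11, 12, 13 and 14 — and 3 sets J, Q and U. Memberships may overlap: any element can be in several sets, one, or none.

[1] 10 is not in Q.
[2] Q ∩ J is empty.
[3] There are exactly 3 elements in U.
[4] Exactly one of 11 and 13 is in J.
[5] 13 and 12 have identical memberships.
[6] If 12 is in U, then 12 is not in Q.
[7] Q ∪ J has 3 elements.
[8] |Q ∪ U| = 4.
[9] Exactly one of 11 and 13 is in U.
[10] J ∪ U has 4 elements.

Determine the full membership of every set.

J = {10, 11}; Q = {14}; U = {10, 12, 13}

From (1): 10 ∉ Q.
Suppose 10 ∉ J: no assignment then satisfies all the clues, so 10 ∈ J.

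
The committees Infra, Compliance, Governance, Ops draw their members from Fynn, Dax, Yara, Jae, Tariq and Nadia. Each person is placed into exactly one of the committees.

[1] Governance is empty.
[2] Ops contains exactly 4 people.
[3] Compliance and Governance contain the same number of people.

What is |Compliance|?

0

(1): Governance already has 0, so the rest are out.
Suppose Fynn ∈ Compliance: no assignment then satisfies all the clues, so Fynn ∉ Compliance.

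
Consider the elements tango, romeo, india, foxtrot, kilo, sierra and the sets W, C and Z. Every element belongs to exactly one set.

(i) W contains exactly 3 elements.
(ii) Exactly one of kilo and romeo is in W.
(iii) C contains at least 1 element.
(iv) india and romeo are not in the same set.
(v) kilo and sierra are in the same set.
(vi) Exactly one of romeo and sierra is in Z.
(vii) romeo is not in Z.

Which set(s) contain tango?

From (vii): romeo ∉ Z.
(vi) (exactly one): sierra ∈ Z.
(v): kilo matches sierra: kilo ∉ W.
(v): kilo matches sierra: kilo ∉ C.
(v): kilo matches sierra: kilo ∈ Z.
(ii) (exactly one): romeo ∈ W.
(iv): india ∉ W.
(i): only 3 candidates remain for W, so all are in.
(iii): only 1 candidates remain for C, so all are in.

tango: W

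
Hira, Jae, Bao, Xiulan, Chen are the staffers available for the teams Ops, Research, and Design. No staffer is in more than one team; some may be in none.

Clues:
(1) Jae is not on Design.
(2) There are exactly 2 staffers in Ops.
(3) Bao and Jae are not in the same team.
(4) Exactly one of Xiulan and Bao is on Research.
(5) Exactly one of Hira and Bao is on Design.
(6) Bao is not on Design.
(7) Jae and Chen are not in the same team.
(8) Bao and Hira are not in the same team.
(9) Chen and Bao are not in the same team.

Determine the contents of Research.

From (1): Jae ∉ Design.
From (6): Bao ∉ Design.
(5) (exactly one): Hira ∈ Design.
Suppose Jae ∈ Research: no assignment then satisfies all the clues, so Jae ∉ Research.

Research = {Bao}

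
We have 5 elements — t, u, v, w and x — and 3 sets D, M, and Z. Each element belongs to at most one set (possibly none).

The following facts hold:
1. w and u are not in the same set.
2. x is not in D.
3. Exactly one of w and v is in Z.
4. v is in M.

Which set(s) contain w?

From (2): x ∉ D.
From (4): v ∈ M.
(3) (exactly one): w ∈ Z.
(1): u ∉ Z.

w: Z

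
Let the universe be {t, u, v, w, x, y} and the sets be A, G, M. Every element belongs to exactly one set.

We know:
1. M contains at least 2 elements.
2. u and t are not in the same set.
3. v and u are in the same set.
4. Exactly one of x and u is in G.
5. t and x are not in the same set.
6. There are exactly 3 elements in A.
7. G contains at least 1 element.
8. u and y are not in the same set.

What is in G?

G = {x}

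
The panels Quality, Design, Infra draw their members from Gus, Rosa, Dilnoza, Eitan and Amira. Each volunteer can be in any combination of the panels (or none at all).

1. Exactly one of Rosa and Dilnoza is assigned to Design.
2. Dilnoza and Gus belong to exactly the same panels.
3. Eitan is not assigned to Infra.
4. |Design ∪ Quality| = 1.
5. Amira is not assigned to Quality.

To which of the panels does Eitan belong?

Eitan: none

From (3): Eitan ∉ Infra.
From (5): Amira ∉ Quality.
Suppose Eitan ∈ Quality: no assignment then satisfies all the clues, so Eitan ∉ Quality.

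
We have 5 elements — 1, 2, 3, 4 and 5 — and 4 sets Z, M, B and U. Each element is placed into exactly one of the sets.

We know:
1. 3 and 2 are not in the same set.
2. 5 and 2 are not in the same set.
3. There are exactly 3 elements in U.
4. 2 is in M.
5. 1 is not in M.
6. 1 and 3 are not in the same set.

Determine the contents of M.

M = {2}

From (4): 2 ∈ M.
From (5): 1 ∉ M.
(1): 3 ∉ M.
(2): 5 ∉ M.
Suppose 4 ∈ M: no assignment then satisfies all the clues, so 4 ∉ M.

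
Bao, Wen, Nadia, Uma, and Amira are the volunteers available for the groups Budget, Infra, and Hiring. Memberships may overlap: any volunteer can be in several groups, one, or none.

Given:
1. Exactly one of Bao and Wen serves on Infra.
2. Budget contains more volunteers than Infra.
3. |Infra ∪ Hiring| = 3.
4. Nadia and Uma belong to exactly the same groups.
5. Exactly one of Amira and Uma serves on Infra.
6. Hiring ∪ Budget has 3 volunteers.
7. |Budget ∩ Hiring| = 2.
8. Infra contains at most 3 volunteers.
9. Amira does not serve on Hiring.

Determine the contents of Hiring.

Hiring = {Bao, Wen}

From (9): Amira ∉ Hiring.
Suppose Bao ∉ Hiring: no assignment then satisfies all the clues, so Bao ∈ Hiring.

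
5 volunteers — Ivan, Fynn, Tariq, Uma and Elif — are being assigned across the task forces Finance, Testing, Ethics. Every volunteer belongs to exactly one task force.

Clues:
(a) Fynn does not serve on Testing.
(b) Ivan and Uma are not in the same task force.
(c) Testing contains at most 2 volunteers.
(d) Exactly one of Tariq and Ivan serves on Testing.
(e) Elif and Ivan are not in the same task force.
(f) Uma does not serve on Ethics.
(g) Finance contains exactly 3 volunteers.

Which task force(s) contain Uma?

Uma: Finance

From (a): Fynn ∉ Testing.
From (f): Uma ∉ Ethics.
Suppose Uma ∉ Finance: no assignment then satisfies all the clues, so Uma ∈ Finance.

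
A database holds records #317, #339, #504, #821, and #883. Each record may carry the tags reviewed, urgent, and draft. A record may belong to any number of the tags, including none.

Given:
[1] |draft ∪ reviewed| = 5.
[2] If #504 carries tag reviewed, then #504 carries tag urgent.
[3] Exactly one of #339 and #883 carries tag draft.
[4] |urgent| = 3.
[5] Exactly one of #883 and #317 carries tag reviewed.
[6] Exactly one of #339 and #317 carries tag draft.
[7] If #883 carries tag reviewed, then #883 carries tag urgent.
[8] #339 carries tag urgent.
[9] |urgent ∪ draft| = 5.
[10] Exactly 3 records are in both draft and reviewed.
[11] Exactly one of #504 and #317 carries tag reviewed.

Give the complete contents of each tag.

reviewed = {#339, #504, #821, #883}; urgent = {#339, #504, #883}; draft = {#317, #504, #821, #883}

From (8): #339 ∈ urgent.
Suppose #317 ∈ reviewed: no assignment then satisfies all the clues, so #317 ∉ reviewed.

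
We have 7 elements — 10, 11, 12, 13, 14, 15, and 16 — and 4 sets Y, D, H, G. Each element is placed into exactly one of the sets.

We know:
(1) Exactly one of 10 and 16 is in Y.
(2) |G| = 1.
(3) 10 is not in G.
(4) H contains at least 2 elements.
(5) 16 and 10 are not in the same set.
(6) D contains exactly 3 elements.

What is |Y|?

1

From (3): 10 ∉ G.
Suppose 11 ∈ Y: no assignment then satisfies all the clues, so 11 ∉ Y.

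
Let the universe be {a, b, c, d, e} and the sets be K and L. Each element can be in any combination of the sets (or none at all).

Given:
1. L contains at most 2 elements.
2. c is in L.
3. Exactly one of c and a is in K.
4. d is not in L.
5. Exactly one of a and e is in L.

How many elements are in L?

2

From (2): c ∈ L.
From (4): d ∉ L.
Suppose b ∈ L: no assignment then satisfies all the clues, so b ∉ L.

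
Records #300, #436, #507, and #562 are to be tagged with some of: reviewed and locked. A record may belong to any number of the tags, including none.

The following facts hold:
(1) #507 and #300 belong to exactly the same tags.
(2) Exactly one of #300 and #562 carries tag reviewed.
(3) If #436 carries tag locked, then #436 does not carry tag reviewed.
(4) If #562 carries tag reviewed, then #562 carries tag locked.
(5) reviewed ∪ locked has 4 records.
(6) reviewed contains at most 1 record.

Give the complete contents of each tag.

reviewed = {#562}; locked = {#300, #436, #507, #562}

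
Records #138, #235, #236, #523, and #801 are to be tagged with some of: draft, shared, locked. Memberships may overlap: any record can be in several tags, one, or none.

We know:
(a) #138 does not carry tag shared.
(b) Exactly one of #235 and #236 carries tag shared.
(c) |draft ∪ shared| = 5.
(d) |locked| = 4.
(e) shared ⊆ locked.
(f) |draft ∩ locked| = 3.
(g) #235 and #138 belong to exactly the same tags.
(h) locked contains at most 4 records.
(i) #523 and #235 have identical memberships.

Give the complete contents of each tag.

draft = {#138, #235, #523, #801}; shared = {#236}; locked = {#138, #235, #236, #523}

From (a): #138 ∉ shared.
(g): #235 matches #138: #235 ∉ shared.
(i): #523 matches #235: #523 ∉ shared.
(b) (exactly one): #236 ∈ shared.
(e) with #236 ∈ shared: #236 ∈ locked.
Suppose #138 ∉ draft: no assignment then satisfies all the clues, so #138 ∈ draft.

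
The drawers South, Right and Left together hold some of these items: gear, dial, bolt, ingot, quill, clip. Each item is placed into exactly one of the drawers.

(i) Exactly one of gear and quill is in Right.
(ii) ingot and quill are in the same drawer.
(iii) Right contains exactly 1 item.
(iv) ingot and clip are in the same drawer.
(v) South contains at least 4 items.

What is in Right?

Right = {gear}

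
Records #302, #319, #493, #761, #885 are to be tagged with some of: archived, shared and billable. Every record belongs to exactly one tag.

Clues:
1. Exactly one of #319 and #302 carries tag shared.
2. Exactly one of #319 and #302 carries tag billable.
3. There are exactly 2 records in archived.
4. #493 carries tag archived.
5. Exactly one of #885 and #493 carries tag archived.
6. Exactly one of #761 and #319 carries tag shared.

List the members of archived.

From (4): #493 ∈ archived.
(5) (exactly one): #885 ∉ archived.
Suppose #302 ∈ archived: no assignment then satisfies all the clues, so #302 ∉ archived.

archived = {#493, #761}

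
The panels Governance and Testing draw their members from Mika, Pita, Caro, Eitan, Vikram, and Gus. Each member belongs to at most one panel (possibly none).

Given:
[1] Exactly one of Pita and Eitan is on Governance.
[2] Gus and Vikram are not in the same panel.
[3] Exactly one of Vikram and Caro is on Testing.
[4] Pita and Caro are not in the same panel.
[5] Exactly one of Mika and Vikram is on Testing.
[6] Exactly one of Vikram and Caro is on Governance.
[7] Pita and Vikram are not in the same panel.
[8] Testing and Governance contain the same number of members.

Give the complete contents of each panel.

Governance = {Eitan, Vikram}; Testing = {Caro, Mika}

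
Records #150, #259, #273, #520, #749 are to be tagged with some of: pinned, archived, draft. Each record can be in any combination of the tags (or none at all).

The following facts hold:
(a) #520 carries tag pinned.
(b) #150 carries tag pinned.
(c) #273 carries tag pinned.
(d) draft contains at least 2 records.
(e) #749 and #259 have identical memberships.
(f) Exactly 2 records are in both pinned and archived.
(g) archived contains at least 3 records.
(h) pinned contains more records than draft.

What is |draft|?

From (a): #520 ∈ pinned.
From (b): #150 ∈ pinned.
From (c): #273 ∈ pinned.
Suppose #259 ∈ pinned: no assignment then satisfies all the clues, so #259 ∉ pinned.

2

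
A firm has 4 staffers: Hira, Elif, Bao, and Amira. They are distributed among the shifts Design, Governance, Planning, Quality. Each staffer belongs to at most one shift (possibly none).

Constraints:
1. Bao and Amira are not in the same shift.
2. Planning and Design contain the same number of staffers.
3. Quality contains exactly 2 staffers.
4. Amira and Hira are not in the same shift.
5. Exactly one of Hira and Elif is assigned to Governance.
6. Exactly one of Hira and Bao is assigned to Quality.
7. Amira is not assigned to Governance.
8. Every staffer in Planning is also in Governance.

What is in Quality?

Quality = {Bao, Elif}

From (7): Amira ∉ Governance.
(8) contrapositive: Amira ∉ Planning.
Suppose Hira ∈ Quality: no assignment then satisfies all the clues, so Hira ∉ Quality.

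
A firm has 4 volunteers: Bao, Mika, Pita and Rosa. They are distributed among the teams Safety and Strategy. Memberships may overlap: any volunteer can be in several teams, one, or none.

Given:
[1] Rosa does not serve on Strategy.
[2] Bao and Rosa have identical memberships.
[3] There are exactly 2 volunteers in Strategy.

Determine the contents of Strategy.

Strategy = {Mika, Pita}

From (1): Rosa ∉ Strategy.
(2): Bao matches Rosa: Bao ∉ Strategy.
(3): only 2 candidates remain for Strategy, so all are in.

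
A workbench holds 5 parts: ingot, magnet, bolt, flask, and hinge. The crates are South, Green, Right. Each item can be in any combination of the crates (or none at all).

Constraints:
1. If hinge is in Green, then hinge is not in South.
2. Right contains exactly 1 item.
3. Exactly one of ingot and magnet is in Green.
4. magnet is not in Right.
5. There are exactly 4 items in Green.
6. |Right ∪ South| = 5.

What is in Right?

Right = {hinge}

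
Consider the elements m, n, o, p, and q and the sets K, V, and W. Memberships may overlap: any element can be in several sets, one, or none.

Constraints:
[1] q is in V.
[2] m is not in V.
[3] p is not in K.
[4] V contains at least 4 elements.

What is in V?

From (1): q ∈ V.
From (2): m ∉ V.
From (3): p ∉ K.
(4): only 4 candidates remain for V, so all are in.

V = {n, o, p, q}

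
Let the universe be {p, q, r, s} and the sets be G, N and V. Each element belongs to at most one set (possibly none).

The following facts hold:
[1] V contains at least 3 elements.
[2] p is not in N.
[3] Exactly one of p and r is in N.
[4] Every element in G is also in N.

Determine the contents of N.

N = {r}

From (2): p ∉ N.
(3) (exactly one): r ∈ N.
(4) contrapositive: p ∉ G.
(1): only 3 candidates remain for V, so all are in.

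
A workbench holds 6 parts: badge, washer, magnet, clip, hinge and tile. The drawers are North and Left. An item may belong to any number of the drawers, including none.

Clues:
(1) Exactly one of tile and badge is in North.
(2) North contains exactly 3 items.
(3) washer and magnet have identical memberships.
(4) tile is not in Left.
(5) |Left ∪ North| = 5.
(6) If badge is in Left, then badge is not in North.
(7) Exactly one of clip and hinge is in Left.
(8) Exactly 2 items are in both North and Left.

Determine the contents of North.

North = {magnet, tile, washer}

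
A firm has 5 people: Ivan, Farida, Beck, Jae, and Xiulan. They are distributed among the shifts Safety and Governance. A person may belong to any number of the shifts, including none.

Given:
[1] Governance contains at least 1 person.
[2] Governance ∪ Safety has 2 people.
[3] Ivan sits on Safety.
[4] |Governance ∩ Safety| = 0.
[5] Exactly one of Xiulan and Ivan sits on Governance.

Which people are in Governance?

Governance = {Xiulan}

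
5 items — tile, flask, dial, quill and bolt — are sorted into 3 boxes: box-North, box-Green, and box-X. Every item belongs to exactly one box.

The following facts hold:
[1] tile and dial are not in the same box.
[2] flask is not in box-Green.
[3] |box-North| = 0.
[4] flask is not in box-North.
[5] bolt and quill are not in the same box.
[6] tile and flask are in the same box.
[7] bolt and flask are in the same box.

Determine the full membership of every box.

box-North = {}; box-Green = {dial, quill}; box-X = {bolt, flask, tile}

From (2): flask ∉ box-Green.
From (4): flask ∉ box-North.
(3): box-North already has 0, so the rest are out.
(6): tile matches flask: tile ∉ box-Green.
(7): bolt matches flask: bolt ∉ box-Green.
Only one box left: tile ∈ box-X.
Only one box left: flask ∈ box-X.
Only one box left: bolt ∈ box-X.
(1): dial ∉ box-X.
(5): quill ∉ box-X.
Only one box left: dial ∈ box-Green.
Only one box left: quill ∈ box-Green.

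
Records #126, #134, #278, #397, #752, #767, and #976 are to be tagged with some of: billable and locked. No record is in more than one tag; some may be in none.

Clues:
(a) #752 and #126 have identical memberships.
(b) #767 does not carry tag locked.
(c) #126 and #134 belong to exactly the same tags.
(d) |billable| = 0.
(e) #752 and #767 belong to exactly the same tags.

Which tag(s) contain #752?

From (b): #767 ∉ locked.
(d): billable already has 0, so the rest are out.
(e): #752 matches #767: #752 ∉ locked.
(a): #126 matches #752: #126 ∉ locked.
(c): #134 matches #126: #134 ∉ locked.

#752: none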